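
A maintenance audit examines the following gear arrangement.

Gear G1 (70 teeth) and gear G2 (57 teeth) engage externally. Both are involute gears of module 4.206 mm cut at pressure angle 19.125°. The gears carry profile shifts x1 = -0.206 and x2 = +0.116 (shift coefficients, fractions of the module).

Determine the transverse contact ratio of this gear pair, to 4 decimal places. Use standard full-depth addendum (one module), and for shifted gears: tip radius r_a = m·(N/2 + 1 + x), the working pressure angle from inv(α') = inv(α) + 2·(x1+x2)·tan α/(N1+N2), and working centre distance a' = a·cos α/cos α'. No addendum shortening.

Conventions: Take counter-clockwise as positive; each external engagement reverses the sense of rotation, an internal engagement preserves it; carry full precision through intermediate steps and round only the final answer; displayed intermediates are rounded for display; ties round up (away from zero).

1.8546

single-mesh involute tooth geometry (70T engaging 57T at module 4.206)
base radii: r_b1 = 139.084898, r_b2 = 113.254846
tip radii: r_a1 = 150.549564, r_a2 = 124.564896
inv(α') = inv(19.125°) + 2·(-0.206+0.116)·tan α/(70+57) = 0.01248407  ⇒  α' = 18.88766°
a' = a·cos α / cos α' = 267.0810·cos 19.125°/cos 18.88766° = 266.700190
action lengths: √(r_a1²−r_b1²) = 57.624321, √(r_a2²−r_b2²) = 51.862831
base pitch p_b = π·m·cos α = 12.484231
CR = (57.624321 + 51.862831 − 266.700190·sin 18.88766°)/12.484231 = 1.854552
contact ratio ≈ 1.8546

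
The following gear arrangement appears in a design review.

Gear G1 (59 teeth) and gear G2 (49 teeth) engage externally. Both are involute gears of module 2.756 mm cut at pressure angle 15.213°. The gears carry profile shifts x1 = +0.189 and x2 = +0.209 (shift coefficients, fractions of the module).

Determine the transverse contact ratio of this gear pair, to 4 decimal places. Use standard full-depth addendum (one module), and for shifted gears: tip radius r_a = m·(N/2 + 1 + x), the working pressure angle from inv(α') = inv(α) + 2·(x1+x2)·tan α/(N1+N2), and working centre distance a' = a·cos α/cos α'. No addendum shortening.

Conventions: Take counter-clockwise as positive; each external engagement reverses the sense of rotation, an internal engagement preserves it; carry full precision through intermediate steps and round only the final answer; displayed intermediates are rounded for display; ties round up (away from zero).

single-mesh involute tooth geometry (59T engaging 49T at module 2.756)
base radii: r_b1 = 78.452932, r_b2 = 65.155825
tip radii: r_a1 = 84.578884, r_a2 = 70.854004
inv(α') = inv(15.213°) + 2·(+0.189+0.209)·tan α/(59+49) = 0.00842499  ⇒  α' = 16.62362°
a' = a·cos α / cos α' = 148.8240·cos 15.213°/cos 16.62362° = 149.872731
action lengths: √(r_a1²−r_b1²) = 31.602611, √(r_a2²−r_b2²) = 27.838971
base pitch p_b = π·m·cos α = 8.354819
CR = (31.602611 + 27.838971 − 149.872731·sin 16.62362°)/8.354819 = 1.982745
contact ratio ≈ 1.9827

1.9827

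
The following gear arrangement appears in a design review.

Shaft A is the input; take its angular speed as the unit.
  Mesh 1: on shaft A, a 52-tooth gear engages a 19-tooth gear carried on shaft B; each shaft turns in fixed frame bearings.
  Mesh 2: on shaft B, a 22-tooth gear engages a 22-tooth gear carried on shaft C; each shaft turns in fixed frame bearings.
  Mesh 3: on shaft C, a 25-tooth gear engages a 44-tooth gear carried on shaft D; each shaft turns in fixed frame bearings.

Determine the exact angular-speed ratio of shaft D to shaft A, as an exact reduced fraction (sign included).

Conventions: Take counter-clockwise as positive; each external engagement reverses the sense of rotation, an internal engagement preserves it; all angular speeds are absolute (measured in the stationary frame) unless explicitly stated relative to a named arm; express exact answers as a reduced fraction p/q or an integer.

class = fixed-axis compound train [3 meshes; 3 ratios multiply, 3 sense flips]
mesh 1 [52T→19T]: running ratio 52/19, sense −
mesh 2 [22T→22T]: running ratio 52/19, sense +
mesh 3 [25T→44T]: running ratio 325/209, sense −
ω_out/ω_in = -325/209

-325/209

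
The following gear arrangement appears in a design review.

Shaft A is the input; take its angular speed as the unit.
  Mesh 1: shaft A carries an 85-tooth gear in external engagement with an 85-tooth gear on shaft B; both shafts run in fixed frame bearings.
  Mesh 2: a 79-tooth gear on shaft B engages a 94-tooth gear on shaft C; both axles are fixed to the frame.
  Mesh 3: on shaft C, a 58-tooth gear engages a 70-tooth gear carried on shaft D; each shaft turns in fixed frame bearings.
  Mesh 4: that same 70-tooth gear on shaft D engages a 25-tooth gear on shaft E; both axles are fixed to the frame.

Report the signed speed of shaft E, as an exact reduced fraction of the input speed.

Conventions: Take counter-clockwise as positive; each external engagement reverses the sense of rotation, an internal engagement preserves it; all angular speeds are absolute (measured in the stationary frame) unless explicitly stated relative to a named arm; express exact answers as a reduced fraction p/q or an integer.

4-mesh fixed-axis compound train (all bearings frame-fixed)
mesh 1 [85T→85T]: |ω|/ω_in = 1×85/85 = 1, sense flips to −
mesh 2 [79T→94T]: |ω|/ω_in = 1×79/94 = 79/94, sense flips to +
mesh 3 [58T→70T]: |ω|/ω_in = (79/94)×58/70 = 2291/3290, sense flips to −
mesh 4 [70T→25T]: |ω|/ω_in = (2291/3290)×70/25 = 2291/1175, sense flips to +
signed output speed (× input speed) = 2291/1175

2291/1175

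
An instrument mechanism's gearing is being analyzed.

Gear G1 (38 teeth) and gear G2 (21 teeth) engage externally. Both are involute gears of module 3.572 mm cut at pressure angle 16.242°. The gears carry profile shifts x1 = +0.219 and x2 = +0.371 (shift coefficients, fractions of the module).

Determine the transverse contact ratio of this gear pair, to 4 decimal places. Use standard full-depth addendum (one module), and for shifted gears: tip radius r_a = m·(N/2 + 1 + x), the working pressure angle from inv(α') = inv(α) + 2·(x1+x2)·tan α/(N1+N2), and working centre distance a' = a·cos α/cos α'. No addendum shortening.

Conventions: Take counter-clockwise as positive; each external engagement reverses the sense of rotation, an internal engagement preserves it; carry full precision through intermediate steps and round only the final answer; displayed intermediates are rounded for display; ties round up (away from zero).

class = single-mesh tooth geometry [involute pair 38T × 21T, m = 3.572]
base radii: r_b1 = 65.159315, r_b2 = 36.009095
tip radii: r_a1 = 72.222268, r_a2 = 42.403212
inv(α') = inv(16.242°) + 2·(+0.219+0.371)·tan α/(38+21) = 0.01367200  ⇒  α' = 19.45081°
a' = a·cos α / cos α' = 105.3740·cos 16.242°/cos 19.45081° = 107.291795
action lengths: √(r_a1²−r_b1²) = 31.149955, √(r_a2²−r_b2²) = 22.391460
base pitch p_b = π·m·cos α = 10.773896
CR = (31.149955 + 22.391460 − 107.291795·sin 19.45081°)/10.773896 = 1.653397
contact ratio ≈ 1.6534

1.6534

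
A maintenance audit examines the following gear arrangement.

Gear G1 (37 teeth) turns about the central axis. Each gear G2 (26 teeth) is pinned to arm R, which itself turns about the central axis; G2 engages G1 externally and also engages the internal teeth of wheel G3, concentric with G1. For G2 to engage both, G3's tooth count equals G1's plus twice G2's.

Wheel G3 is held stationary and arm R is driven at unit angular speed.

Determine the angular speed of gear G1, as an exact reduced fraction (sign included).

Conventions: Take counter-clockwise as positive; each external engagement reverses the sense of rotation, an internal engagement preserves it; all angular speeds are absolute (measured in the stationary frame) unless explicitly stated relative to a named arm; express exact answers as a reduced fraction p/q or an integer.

class = planetary set [G3 = 37+2·26 = 89; Willis about the carrier]
ring teeth: 37 + 2·26 = 89
37(ω_sun−ω_arm) = −89(ω_ring−ω_arm),  ω_ring = 0, ω_arm = 1
ω_sun = 1 − (89/37)(0−1) = 126/37
exact speed ratio = 126/37

126/37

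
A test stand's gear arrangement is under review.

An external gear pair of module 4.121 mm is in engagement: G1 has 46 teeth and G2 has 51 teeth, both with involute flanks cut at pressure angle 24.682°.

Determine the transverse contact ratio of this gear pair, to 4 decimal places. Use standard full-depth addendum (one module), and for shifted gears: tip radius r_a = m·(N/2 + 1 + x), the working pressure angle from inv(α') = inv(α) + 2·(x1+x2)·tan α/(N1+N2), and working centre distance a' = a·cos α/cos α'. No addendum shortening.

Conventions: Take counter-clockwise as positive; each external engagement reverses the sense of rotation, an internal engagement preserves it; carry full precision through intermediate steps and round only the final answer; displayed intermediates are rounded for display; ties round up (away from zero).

topology: single-mesh involute geometry — m = 4.121, 46T/51T pair
base radii: r_b1 = 86.123569, r_b2 = 95.484827
tip radii: r_a1 = 98.904000, r_a2 = 109.206500
no profile shift: α' = α, a' = a
action lengths: √(r_a1²−r_b1²) = 48.628511, √(r_a2²−r_b2²) = 52.997241
base pitch p_b = π·m·cos α = 11.763703
CR = (48.628511 + 52.997241 − 199.868500·sin 24.68200°)/11.763703 = 1.544100
contact ratio ≈ 1.5441

1.5441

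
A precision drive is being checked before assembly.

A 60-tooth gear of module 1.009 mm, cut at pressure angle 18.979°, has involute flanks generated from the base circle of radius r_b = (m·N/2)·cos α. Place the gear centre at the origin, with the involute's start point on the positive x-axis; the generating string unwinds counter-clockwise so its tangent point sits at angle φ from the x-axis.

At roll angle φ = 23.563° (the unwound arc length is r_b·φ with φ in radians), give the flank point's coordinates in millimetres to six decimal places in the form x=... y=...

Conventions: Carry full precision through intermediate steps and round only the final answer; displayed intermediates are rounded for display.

x=30.943668 y=0.652495

single-mesh involute tooth geometry (60T wheel at module 1.009)
pitch radius r_p = m·N/2 = 1.009·60/2 = 30.270000
base radius r_b = r_p·cos α = 30.270000·cos 18.979° = 28.624457
roll angle φ = 23.563° = 0.41125193 rad
x = r_b·(cos φ + φ·sin φ) = 30.943668
y = r_b·(sin φ − φ·cos φ) = 0.652495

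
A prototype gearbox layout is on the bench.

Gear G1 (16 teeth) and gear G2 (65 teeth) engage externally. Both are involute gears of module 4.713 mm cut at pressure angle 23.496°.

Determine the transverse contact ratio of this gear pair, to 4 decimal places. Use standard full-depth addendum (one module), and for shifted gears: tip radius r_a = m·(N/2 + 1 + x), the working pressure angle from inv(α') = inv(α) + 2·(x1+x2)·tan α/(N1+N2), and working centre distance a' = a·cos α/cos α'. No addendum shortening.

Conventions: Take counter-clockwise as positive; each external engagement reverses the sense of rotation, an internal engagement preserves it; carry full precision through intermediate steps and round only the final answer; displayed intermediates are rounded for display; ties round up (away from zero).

1.5131

recognized (one external pair, fixed centres): single-mesh tooth geometry, m = 4.713, N1 = 16, N2 = 65
base radii: r_b1 = 34.577883, r_b2 = 140.472648
tip radii: r_a1 = 42.417000, r_a2 = 157.885500
no profile shift: α' = α, a' = a
action lengths: √(r_a1²−r_b1²) = 24.567701, √(r_a2²−r_b2²) = 72.078196
base pitch p_b = π·m·cos α = 13.578703
CR = (24.567701 + 72.078196 − 190.876500·sin 23.49600°)/13.578703 = 1.513126
contact ratio ≈ 1.5131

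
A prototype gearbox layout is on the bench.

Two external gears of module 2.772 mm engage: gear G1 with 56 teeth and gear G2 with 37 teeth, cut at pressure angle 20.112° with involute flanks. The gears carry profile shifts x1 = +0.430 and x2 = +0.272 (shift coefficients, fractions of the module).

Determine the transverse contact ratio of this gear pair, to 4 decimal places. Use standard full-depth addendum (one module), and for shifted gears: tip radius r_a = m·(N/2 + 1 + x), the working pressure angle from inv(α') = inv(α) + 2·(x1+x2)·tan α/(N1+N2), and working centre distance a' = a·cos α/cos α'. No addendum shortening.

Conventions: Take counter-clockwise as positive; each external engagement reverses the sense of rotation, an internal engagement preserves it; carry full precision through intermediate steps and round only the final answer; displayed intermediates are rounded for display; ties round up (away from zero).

1.6357

class = single-mesh tooth geometry [involute pair 56T × 37T, m = 2.772]
base radii: r_b1 = 72.883151, r_b2 = 48.154939
tip radii: r_a1 = 81.579960, r_a2 = 54.807984
inv(α') = inv(20.112°) + 2·(+0.430+0.272)·tan α/(56+37) = 0.02069314  ⇒  α' = 22.22192°
a' = a·cos α / cos α' = 128.8980·cos 20.112°/cos 22.22192° = 130.749377
action lengths: √(r_a1²−r_b1²) = 36.651550, √(r_a2²−r_b2²) = 26.172828
base pitch p_b = π·m·cos α = 8.177470
CR = (36.651550 + 26.172828 − 130.749377·sin 22.22192°)/8.177470 = 1.635666
contact ratio ≈ 1.6357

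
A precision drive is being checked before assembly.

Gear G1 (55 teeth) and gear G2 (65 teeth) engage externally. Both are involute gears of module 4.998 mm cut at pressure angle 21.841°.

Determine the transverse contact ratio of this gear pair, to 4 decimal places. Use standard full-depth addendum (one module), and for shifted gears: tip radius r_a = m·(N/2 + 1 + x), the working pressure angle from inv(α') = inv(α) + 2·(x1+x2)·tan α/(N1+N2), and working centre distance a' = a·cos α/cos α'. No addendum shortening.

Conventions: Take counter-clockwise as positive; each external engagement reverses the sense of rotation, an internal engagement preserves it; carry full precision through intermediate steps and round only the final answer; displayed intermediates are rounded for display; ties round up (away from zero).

1.6874

class = single-mesh tooth geometry [involute pair 55T × 65T, m = 4.998]
base radii: r_b1 = 127.579176, r_b2 = 150.775390
tip radii: r_a1 = 142.443000, r_a2 = 167.433000
no profile shift: α' = α, a' = a
action lengths: √(r_a1²−r_b1²) = 63.352679, √(r_a2²−r_b2²) = 72.805159
base pitch p_b = π·m·cos α = 14.574611
CR = (63.352679 + 72.805159 − 299.880000·sin 21.84100°)/14.574611 = 1.687375
contact ratio ≈ 1.6874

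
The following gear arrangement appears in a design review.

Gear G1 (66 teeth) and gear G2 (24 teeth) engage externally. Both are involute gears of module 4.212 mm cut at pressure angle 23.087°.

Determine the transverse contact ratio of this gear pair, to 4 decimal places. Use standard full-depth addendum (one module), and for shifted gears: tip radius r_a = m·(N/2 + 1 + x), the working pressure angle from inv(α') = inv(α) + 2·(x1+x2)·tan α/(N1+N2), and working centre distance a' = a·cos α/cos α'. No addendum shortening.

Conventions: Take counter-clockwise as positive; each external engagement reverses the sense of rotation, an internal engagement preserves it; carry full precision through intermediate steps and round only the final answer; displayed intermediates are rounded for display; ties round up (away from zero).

1.5682

topology: single-mesh involute geometry — m = 4.212, 66T/24T pair
base radii: r_b1 = 127.863879, r_b2 = 46.495956
tip radii: r_a1 = 143.208000, r_a2 = 54.756000
no profile shift: α' = α, a' = a
action lengths: √(r_a1²−r_b1²) = 64.493099, √(r_a2²−r_b2²) = 28.919641
base pitch p_b = π·m·cos α = 12.172613
CR = (64.493099 + 28.919641 − 189.540000·sin 23.08700°)/12.172613 = 1.568170
contact ratio ≈ 1.5682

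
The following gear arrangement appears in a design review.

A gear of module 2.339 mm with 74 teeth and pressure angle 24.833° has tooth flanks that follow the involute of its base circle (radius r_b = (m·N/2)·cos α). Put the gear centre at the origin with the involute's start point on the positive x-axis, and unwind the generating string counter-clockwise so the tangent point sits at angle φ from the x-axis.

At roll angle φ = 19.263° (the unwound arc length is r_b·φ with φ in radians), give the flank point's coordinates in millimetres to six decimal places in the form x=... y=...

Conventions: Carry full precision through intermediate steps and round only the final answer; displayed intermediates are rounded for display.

x=82.855046 y=0.983697

recognized (one wheel, involute flank): single-mesh tooth geometry, m = 2.339, N = 74
pitch radius r_p = m·N/2 = 2.339·74/2 = 86.543000
base radius r_b = r_p·cos α = 86.543000·cos 24.833° = 78.540866
roll angle φ = 19.263° = 0.33620277 rad
x = r_b·(cos φ + φ·sin φ) = 82.855046
y = r_b·(sin φ − φ·cos φ) = 0.983697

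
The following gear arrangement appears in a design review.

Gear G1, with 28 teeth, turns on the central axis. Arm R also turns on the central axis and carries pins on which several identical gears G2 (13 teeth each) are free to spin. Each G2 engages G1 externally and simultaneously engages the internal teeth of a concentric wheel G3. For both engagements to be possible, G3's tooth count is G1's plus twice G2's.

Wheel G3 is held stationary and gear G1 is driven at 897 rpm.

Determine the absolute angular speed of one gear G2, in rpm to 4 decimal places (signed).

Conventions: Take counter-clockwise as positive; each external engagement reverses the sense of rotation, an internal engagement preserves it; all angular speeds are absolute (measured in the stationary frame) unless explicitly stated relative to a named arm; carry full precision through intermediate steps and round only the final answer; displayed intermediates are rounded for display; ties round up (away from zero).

topology: planetary set — G1 28T / G2 13T / G3 54T, arm = carrier (Willis)
normalise by the input: solve with ω_sun = 1, then scale by 897 rpm
ring teeth: 28 + 2·13 = 54
28(ω_sun−ω_arm) = −54(ω_ring−ω_arm),  ω_ring = 0, ω_sun = 1
28(1−ω_arm) = −54(0−ω_arm)  ⇒  82·ω_arm = 28  ⇒  ω_arm = 14/41
sun–planet mesh: 28·(1−14/41) = −13·(ω_p−ω_arm)  ⇒  ω_p−ω_arm = -756/533
ω_p = 14/41 − 756/533 = -14/13
scale: ω_p = -14/13 × 897 rpm = -966.0000 rpm

-966.0000 rpm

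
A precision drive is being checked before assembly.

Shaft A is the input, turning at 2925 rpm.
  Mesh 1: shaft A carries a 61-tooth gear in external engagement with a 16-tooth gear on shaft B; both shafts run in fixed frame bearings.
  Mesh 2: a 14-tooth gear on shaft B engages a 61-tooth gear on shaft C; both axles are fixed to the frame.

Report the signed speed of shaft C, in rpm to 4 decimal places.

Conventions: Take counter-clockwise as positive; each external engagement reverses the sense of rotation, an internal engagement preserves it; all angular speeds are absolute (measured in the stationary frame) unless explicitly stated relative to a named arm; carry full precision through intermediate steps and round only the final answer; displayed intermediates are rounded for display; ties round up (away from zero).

2-mesh fixed-axis compound train (all bearings frame-fixed)
mesh 1 [61T→16T]: ω = 2925.0000×61/16 = 11151.5625 rpm, sense flips to −
mesh 2 [14T→61T]: ω = 11151.5625×14/61 = 2559.3750 rpm, sense flips to +
signed output speed = +2559.3750 rpm

+2559.3750 rpm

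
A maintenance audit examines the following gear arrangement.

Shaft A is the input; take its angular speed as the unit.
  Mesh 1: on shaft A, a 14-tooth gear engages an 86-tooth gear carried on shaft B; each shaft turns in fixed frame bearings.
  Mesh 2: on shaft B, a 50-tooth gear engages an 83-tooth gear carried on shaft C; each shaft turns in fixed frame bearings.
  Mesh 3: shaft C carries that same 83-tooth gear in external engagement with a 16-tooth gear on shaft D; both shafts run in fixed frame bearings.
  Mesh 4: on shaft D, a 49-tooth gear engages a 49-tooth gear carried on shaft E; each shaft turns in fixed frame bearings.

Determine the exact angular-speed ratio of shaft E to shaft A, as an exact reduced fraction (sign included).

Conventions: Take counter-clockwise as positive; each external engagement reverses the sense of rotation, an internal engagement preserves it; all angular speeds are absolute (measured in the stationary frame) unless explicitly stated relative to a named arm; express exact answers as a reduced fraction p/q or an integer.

class = fixed-axis compound train [4 meshes; 4 ratios multiply, 4 sense flips]
mesh 1 [14T→86T]: running ratio 7/43, sense −
mesh 2 [50T→83T]: running ratio 350/3569, sense +
mesh 3 [83T→16T]: running ratio 175/344, sense −
mesh 4 [49T→49T]: running ratio 175/344, sense +
ω_out/ω_in = 175/344

175/344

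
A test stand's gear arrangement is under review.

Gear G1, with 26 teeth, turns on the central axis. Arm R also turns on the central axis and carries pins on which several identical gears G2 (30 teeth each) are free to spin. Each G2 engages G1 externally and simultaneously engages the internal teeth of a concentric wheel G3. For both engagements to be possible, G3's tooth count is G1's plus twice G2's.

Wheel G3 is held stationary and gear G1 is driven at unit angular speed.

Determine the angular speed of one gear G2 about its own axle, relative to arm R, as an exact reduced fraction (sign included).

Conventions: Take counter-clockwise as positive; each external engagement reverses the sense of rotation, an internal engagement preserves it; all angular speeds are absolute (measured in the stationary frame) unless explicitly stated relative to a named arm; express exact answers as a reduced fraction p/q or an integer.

-559/840

class = planetary set [G3 = 26+2·30 = 86; Willis about the carrier]
ring teeth: 26 + 2·30 = 86
26(ω_sun−ω_arm) = −86(ω_ring−ω_arm),  ω_ring = 0, ω_sun = 1
26(1−ω_arm) = −86(0−ω_arm)  ⇒  112·ω_arm = 26  ⇒  ω_arm = 13/56
sun–planet mesh: 26·(1−13/56) = −30·(ω_p−ω_arm)  ⇒  ω_p−ω_arm = -559/840
exact speed ratio = -559/840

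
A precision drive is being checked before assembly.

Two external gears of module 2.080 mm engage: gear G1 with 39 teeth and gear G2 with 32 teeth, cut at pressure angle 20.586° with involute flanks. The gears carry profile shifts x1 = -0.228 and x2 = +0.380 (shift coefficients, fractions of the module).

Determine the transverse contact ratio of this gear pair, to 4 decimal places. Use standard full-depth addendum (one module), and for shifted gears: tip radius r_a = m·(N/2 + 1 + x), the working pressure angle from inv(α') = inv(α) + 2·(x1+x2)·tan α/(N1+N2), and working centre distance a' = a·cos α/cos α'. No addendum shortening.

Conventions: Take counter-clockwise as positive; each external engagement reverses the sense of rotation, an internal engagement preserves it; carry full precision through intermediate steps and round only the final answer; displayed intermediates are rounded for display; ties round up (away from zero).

1.6080

topology: single-mesh involute geometry — m = 2.080, 39T/32T pair
base radii: r_b1 = 37.970061, r_b2 = 31.154922
tip radii: r_a1 = 42.165760, r_a2 = 36.150400
inv(α') = inv(20.586°) + 2·(-0.228+0.380)·tan α/(39+32) = 0.01791115  ⇒  α' = 21.21770°
a' = a·cos α / cos α' = 73.8400·cos 20.586°/cos 21.21770° = 74.151565
action lengths: √(r_a1²−r_b1²) = 18.336461, √(r_a2²−r_b2²) = 18.336365
base pitch p_b = π·m·cos α = 6.117255
CR = (18.336461 + 18.336365 − 74.151565·sin 21.21770°)/6.117255 = 1.607983
contact ratio ≈ 1.6080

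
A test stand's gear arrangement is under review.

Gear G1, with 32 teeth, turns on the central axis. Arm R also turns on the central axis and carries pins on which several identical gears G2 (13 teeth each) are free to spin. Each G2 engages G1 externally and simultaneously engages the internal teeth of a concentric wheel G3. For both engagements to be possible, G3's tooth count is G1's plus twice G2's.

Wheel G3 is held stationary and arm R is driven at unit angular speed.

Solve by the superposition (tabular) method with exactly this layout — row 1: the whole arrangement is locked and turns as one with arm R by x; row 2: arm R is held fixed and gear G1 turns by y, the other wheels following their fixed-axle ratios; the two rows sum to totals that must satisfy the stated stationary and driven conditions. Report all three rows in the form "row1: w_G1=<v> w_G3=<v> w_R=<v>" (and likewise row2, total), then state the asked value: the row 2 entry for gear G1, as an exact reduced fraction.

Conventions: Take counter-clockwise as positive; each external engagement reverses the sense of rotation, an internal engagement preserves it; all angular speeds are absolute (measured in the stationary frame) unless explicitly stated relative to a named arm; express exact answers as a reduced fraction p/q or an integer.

row1: w_G1=1 w_G3=1 w_R=1
row2: w_G1=29/16 w_G3=-1 w_R=0
total: w_G1=45/16 w_G3=0 w_R=1
asked value: 29/16

planetary set (32T centre, 13T on arm, 58T internal) — Willis relation
row 1 — lock + rotate with arm: ω_sun = ω_ring = ω_arm = x
row 2: sun turns y, ring = −(32/58)·y, arm 0
boundary: total ω_ring = x − (32/58)·y = 0 and total ω_arm = x = 1  ⇒  y = 29/16, x = 1
row 2 ring = −(32/58)·29/16 = -1
totals (row 1 + row 2): sun 1 + 29/16 = 45/16, ring 1 + (-1) = 0, arm 1 + 0 = 1
asked cell (row2, sun) = 29/16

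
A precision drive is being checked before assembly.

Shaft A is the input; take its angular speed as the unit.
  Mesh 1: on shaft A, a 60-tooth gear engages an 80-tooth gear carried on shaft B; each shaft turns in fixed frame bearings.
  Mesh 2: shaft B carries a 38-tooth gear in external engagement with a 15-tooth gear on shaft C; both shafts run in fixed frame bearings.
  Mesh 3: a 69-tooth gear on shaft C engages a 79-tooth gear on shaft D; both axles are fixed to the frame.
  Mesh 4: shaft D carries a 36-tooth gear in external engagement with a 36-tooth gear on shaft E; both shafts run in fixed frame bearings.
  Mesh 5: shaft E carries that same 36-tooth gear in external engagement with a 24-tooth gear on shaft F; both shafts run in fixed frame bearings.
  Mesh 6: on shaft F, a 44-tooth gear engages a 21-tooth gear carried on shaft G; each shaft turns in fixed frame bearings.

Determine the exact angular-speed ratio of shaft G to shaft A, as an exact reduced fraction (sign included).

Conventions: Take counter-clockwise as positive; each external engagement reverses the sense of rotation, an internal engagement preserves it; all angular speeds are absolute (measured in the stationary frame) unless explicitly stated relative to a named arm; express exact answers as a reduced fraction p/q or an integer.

class = fixed-axis compound train [6 meshes; 6 ratios multiply, 6 sense flips]
mesh 1 [60T→80T]: running ratio 3/4, sense −
mesh 2 [38T→15T]: running ratio 19/10, sense +
mesh 3 [69T→79T]: running ratio 1311/790, sense −
mesh 4 [36T→36T]: running ratio 1311/790, sense +
mesh 5 [36T→24T]: running ratio 3933/1580, sense −
mesh 6 [44T→21T]: running ratio 14421/2765, sense +
ω_out/ω_in = 14421/2765

14421/2765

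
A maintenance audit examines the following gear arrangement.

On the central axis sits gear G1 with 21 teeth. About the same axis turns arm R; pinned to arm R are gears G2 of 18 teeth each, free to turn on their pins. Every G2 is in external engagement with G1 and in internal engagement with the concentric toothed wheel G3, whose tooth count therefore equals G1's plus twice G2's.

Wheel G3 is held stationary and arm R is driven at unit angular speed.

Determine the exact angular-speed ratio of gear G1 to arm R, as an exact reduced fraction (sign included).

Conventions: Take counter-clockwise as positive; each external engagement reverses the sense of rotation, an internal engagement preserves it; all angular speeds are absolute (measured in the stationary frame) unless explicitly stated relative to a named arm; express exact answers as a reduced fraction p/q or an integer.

topology: planetary set — G1 21T / G2 18T / G3 57T, arm = carrier (Willis)
ring teeth: 21 + 2·18 = 57
21(ω_sun−ω_arm) = −57(ω_ring−ω_arm),  ω_ring = 0, ω_arm = 1
ω_sun = 1 − (57/21)(0−1) = 26/7
ω_out/ω_in = 26/7

26/7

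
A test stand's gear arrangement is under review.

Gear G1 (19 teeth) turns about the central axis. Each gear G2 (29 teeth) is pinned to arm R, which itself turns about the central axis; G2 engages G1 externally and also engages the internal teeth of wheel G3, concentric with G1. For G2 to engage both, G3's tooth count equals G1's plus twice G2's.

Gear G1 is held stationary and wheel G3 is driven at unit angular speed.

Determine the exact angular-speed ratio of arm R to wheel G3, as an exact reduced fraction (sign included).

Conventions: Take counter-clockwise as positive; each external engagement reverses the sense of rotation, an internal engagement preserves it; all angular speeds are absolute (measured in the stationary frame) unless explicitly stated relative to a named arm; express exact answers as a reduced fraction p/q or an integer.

topology: planetary set — G1 19T / G2 29T / G3 77T, arm = carrier (Willis)
ring teeth: 19 + 2·29 = 77
19(ω_sun−ω_arm) = −77(ω_ring−ω_arm),  ω_sun = 0, ω_ring = 1
19(0−ω_arm) = −77(1−ω_arm)  ⇒  96·ω_arm = 77  ⇒  ω_arm = 77/96
ω_out/ω_in = 77/96

77/96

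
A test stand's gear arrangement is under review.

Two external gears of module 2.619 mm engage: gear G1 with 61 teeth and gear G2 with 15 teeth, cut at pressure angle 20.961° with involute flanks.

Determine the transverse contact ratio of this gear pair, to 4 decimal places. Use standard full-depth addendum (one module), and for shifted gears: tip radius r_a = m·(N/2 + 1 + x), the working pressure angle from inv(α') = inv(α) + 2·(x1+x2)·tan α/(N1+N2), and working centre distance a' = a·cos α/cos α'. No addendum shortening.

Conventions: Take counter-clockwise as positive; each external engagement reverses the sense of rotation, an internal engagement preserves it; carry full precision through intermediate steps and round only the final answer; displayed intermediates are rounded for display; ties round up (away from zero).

1.5946

single-mesh involute tooth geometry (61T engaging 15T at module 2.619)
base radii: r_b1 = 74.593406, r_b2 = 18.342641
tip radii: r_a1 = 82.498500, r_a2 = 22.261500
no profile shift: α' = α, a' = a
action lengths: √(r_a1²−r_b1²) = 35.239556, √(r_a2²−r_b2²) = 12.614353
base pitch p_b = π·m·cos α = 7.683347
CR = (35.239556 + 12.614353 − 99.522000·sin 20.96100°)/7.683347 = 1.594574
contact ratio ≈ 1.5946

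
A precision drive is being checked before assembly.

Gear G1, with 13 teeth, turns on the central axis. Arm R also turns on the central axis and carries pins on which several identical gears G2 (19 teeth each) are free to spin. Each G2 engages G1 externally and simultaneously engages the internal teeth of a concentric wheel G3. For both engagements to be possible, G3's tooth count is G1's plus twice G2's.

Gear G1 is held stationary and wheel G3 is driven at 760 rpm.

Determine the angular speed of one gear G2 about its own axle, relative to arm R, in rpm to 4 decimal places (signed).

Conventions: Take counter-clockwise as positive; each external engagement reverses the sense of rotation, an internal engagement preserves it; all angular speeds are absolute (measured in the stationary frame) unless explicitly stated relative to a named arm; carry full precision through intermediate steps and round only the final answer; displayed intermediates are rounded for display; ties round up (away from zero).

topology: planetary set — G1 13T / G2 19T / G3 51T, arm = carrier (Willis)
normalise by the input: solve with ω_ring = 1, then scale by 760 rpm
ring teeth: 13 + 2·19 = 51
13(ω_sun−ω_arm) = −51(ω_ring−ω_arm),  ω_sun = 0, ω_ring = 1
13(0−ω_arm) = −51(1−ω_arm)  ⇒  64·ω_arm = 51  ⇒  ω_arm = 51/64
sun–planet mesh: 13·(0−51/64) = −19·(ω_p−ω_arm)  ⇒  ω_p−ω_arm = 663/1216
scale: ω_p−ω_arm = 663/1216 × 760 rpm = +414.3750 rpm

+414.3750 rpm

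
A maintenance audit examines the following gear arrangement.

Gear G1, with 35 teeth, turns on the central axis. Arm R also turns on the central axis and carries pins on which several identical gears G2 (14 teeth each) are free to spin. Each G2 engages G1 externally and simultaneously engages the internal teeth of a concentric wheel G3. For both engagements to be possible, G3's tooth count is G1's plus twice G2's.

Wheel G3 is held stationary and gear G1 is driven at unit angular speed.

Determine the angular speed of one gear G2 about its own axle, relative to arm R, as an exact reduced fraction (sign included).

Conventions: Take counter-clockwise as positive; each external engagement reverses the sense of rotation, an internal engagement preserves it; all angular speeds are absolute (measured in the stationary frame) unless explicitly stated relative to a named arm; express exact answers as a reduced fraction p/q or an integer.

-45/28

topology: planetary set — G1 35T / G2 14T / G3 63T, arm = carrier (Willis)
ring teeth: 35 + 2·14 = 63
35(ω_sun−ω_arm) = −63(ω_ring−ω_arm),  ω_ring = 0, ω_sun = 1
35(1−ω_arm) = −63(0−ω_arm)  ⇒  98·ω_arm = 35  ⇒  ω_arm = 5/14
sun–planet mesh: 35·(1−5/14) = −14·(ω_p−ω_arm)  ⇒  ω_p−ω_arm = -45/28
exact speed ratio = -45/28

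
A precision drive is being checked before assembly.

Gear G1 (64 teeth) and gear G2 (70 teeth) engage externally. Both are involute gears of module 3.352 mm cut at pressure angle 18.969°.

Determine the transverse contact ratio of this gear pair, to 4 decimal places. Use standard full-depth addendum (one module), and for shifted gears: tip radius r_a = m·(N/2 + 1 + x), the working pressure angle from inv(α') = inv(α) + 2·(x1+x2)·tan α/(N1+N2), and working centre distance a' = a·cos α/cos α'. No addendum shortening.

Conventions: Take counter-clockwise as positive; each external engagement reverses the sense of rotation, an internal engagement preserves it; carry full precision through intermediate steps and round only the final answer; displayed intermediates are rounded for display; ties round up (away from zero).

recognized (one external pair, fixed centres): single-mesh tooth geometry, m = 3.352, N1 = 64, N2 = 70
base radii: r_b1 = 101.438984, r_b2 = 110.948889
tip radii: r_a1 = 110.616000, r_a2 = 120.672000
no profile shift: α' = α, a' = a
action lengths: √(r_a1²−r_b1²) = 44.113852, √(r_a2²−r_b2²) = 47.456039
base pitch p_b = π·m·cos α = 9.958749
CR = (44.113852 + 47.456039 − 224.584000·sin 18.96900°)/9.958749 = 1.864430
contact ratio ≈ 1.8644

1.8644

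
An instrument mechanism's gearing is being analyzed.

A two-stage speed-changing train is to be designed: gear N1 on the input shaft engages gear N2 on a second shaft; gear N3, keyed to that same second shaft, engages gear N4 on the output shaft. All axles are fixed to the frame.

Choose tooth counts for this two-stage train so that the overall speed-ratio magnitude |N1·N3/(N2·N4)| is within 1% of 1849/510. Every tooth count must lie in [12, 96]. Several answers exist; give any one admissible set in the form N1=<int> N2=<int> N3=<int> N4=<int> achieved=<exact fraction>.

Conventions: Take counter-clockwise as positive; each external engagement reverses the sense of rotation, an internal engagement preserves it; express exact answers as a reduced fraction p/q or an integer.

N1=43 N2=15 N3=43 N4=34 achieved=1849/510

class = fixed-axis compound train [2-stage, 1849/510 wanted]
target = 1849/510 in lowest terms: an exact hit needs N1·N3 = k·1849 and N2·N4 = k·510 for one integer k, every count in [12, 96]; additionally prefer no 1:1 stage (N1 ≠ N2, N3 ≠ N4)
k = 1: N1·N3 = 1849 = 43·43, N2·N4 = 510 = 15·34
achieved = 43·43/(15·34) = 1849/510; |achieved − target| = 0 ≤ 1849/51000 ✓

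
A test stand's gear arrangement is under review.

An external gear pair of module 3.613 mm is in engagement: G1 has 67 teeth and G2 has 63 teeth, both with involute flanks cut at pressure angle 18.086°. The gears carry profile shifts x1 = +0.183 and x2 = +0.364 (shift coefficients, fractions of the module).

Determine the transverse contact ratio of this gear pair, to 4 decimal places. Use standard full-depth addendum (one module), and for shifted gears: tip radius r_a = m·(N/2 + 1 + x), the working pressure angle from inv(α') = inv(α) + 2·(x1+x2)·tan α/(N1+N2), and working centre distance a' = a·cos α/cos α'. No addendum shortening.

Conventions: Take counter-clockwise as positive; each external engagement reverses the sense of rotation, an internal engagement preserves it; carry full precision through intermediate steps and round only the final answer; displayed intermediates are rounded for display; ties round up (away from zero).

1.8303

recognized (one external pair, fixed centres): single-mesh tooth geometry, m = 3.613, N1 = 67, N2 = 63
base radii: r_b1 = 115.055332, r_b2 = 108.186357
tip radii: r_a1 = 125.309679, r_a2 = 118.737632
inv(α') = inv(18.086°) + 2·(+0.183+0.364)·tan α/(67+63) = 0.01366800  ⇒  α' = 19.44897°
a' = a·cos α / cos α' = 234.8450·cos 18.086°/cos 19.44897° = 236.751081
action lengths: √(r_a1²−r_b1²) = 49.646615, √(r_a2²−r_b2²) = 48.931968
base pitch p_b = π·m·cos α = 10.789761
CR = (49.646615 + 48.931968 − 236.751081·sin 19.44897°)/10.789761 = 1.830276
contact ratio ≈ 1.8303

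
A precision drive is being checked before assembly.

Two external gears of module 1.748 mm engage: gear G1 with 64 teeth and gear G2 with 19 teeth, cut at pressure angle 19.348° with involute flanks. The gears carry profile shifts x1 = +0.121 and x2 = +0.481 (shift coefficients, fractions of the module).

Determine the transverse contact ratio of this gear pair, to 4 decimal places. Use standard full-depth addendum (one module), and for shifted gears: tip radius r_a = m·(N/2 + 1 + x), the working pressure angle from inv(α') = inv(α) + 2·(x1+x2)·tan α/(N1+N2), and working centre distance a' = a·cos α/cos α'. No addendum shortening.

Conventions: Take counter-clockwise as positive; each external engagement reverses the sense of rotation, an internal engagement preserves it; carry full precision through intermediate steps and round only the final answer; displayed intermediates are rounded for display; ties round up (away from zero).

topology: single-mesh involute geometry — m = 1.748, 64T/19T pair
base radii: r_b1 = 52.776943, r_b2 = 15.668155
tip radii: r_a1 = 57.895508, r_a2 = 19.194788
inv(α') = inv(19.348°) + 2·(+0.121+0.481)·tan α/(64+19) = 0.01854307  ⇒  α' = 21.45499°
a' = a·cos α / cos α' = 72.5420·cos 19.348°/cos 21.45499° = 73.541116
action lengths: √(r_a1²−r_b1²) = 23.800926, √(r_a2²−r_b2²) = 11.088228
base pitch p_b = π·m·cos α = 5.181364
CR = (23.800926 + 11.088228 − 73.541116·sin 21.45499°)/5.181364 = 1.542066
contact ratio ≈ 1.5421

1.5421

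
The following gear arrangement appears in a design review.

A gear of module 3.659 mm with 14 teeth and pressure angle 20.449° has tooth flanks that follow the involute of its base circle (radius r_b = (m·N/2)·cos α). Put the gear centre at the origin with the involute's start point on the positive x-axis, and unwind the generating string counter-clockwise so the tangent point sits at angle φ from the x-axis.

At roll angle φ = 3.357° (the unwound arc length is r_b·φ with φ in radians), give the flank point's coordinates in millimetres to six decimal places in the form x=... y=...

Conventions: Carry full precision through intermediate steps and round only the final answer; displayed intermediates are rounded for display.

topology: single-mesh involute geometry — m = 3.659, N = 14
pitch radius r_p = m·N/2 = 3.659·14/2 = 25.613000
base radius r_b = r_p·cos α = 25.613000·cos 20.449° = 23.998960
roll angle φ = 3.357° = 0.05859070 rad
x = r_b·(cos φ + φ·sin φ) = 24.040117
y = r_b·(sin φ − φ·cos φ) = 0.001608

x=24.040117 y=0.001608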